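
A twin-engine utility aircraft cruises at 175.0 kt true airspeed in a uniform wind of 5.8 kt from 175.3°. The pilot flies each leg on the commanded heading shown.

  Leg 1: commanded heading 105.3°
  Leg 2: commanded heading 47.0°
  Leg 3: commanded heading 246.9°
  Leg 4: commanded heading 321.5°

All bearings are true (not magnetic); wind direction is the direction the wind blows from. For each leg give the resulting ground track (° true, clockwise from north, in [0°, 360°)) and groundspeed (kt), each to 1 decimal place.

Leg 1: track=103.5°, groundspeed=173.1 kt
Leg 2: track=45.5°, groundspeed=178.7 kt
Leg 3: track=248.7°, groundspeed=173.3 kt
Leg 4: track=322.5°, groundspeed=179.8 kt

Leg 1: heading 105.3°; drift -1.8° → track 103.5°, groundspeed 173.1 kt
Leg 2: heading 47.0°; drift -1.5° → track 45.5°, groundspeed 178.7 kt
Leg 3: heading 246.9°; drift +1.8° → track 248.7°, groundspeed 173.3 kt
Leg 4: heading 321.5°; drift +1.0° → track 322.5°, groundspeed 179.8 kt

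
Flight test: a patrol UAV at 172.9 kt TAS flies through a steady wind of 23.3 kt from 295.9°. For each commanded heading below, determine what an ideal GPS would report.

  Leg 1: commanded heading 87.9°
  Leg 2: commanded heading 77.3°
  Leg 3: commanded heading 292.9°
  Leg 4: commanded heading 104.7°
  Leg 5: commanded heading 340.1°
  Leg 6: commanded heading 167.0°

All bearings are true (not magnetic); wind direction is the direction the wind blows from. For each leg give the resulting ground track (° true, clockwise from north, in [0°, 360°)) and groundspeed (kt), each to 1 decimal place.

Leg 1: track=91.1°, groundspeed=193.8 kt
Leg 2: track=81.6°, groundspeed=191.7 kt
Leg 3: track=292.4°, groundspeed=149.6 kt
Leg 4: track=106.0°, groundspeed=195.8 kt
Leg 5: track=346.0°, groundspeed=157.0 kt
Leg 6: track=161.5°, groundspeed=188.4 kt

Leg 1: heading 87.9°; drift +3.2° → track 91.1°, groundspeed 193.8 kt
Leg 2: heading 77.3°; drift +4.3° → track 81.6°, groundspeed 191.7 kt
Leg 3: heading 292.9°; drift -0.5° → track 292.4°, groundspeed 149.6 kt
Leg 4: heading 104.7°; drift +1.3° → track 106.0°, groundspeed 195.8 kt
Leg 5: heading 340.1°; drift +5.9° → track 346.0°, groundspeed 157.0 kt
Leg 6: heading 167.0°; drift -5.5° → track 161.5°, groundspeed 188.4 kt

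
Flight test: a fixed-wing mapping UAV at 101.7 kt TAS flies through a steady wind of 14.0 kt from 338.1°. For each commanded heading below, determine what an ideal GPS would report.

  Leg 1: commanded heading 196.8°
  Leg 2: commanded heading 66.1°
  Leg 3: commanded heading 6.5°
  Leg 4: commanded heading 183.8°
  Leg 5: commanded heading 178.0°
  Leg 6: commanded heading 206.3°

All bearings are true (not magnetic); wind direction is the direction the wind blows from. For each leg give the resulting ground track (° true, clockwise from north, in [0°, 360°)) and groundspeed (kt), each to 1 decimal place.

Leg 1: heading 196.8°; drift -4.4° → track 192.4°, groundspeed 113.0 kt
Leg 2: heading 66.1°; drift +7.9° → track 74.0°, groundspeed 102.2 kt
Leg 3: heading 6.5°; drift +4.3° → track 10.8°, groundspeed 89.6 kt
Leg 4: heading 183.8°; drift -3.0° → track 180.8°, groundspeed 114.5 kt
Leg 5: heading 178.0°; drift -2.4° → track 175.6°, groundspeed 115.0 kt
Leg 6: heading 206.3°; drift -5.4° → track 200.9°, groundspeed 111.5 kt

Leg 1: track=192.4°, groundspeed=113.0 kt
Leg 2: track=74.0°, groundspeed=102.2 kt
Leg 3: track=10.8°, groundspeed=89.6 kt
Leg 4: track=180.8°, groundspeed=114.5 kt
Leg 5: track=175.6°, groundspeed=115.0 kt
Leg 6: track=200.9°, groundspeed=111.5 kt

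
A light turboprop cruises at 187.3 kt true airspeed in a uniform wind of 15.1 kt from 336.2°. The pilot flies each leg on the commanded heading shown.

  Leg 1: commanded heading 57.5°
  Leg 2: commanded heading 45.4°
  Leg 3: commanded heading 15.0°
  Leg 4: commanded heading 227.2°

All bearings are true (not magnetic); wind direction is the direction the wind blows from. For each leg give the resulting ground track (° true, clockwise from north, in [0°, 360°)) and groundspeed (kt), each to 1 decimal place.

Leg 1: track=62.1°, groundspeed=185.6 kt
Leg 2: track=49.8°, groundspeed=182.5 kt
Leg 3: track=18.1°, groundspeed=175.8 kt
Leg 4: track=223.0°, groundspeed=192.7 kt

Leg 1: heading 57.5°; drift +4.6° → track 62.1°, groundspeed 185.6 kt
Leg 2: heading 45.4°; drift +4.4° → track 49.8°, groundspeed 182.5 kt
Leg 3: heading 15.0°; drift +3.1° → track 18.1°, groundspeed 175.8 kt
Leg 4: heading 227.2°; drift -4.2° → track 223.0°, groundspeed 192.7 kt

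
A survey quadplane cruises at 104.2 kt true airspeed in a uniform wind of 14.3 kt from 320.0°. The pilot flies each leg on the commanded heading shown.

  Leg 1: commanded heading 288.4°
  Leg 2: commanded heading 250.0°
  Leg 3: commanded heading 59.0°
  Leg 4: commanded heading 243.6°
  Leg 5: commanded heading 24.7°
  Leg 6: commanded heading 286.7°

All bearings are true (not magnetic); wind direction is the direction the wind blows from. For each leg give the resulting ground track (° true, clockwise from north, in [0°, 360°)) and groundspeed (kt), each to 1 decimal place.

Leg 1: track=283.7°, groundspeed=92.3 kt
Leg 2: track=242.3°, groundspeed=100.2 kt
Leg 3: track=66.6°, groundspeed=107.4 kt
Leg 4: track=235.8°, groundspeed=101.8 kt
Leg 5: track=32.2°, groundspeed=98.9 kt
Leg 6: track=281.8°, groundspeed=92.6 kt

Leg 1: heading 288.4°; drift -4.7° → track 283.7°, groundspeed 92.3 kt
Leg 2: heading 250.0°; drift -7.7° → track 242.3°, groundspeed 100.2 kt
Leg 3: heading 59.0°; drift +7.6° → track 66.6°, groundspeed 107.4 kt
Leg 4: heading 243.6°; drift -7.8° → track 235.8°, groundspeed 101.8 kt
Leg 5: heading 24.7°; drift +7.5° → track 32.2°, groundspeed 98.9 kt
Leg 6: heading 286.7°; drift -4.9° → track 281.8°, groundspeed 92.6 kt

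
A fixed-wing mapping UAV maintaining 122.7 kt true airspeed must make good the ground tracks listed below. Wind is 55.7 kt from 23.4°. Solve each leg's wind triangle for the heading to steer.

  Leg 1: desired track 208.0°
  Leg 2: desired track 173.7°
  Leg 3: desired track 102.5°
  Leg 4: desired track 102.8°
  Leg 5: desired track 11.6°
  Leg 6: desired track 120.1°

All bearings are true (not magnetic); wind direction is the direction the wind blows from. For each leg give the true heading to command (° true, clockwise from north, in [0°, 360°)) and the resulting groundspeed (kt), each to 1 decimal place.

Leg 1: heading=210.1°, groundspeed=178.1 kt
Leg 2: heading=160.7°, groundspeed=167.9 kt
Leg 3: heading=76.0°, groundspeed=99.3 kt
Leg 4: heading=76.3°, groundspeed=99.6 kt
Leg 5: heading=16.9°, groundspeed=67.6 kt
Leg 6: heading=93.3°, groundspeed=116.0 kt

Leg 1: desired track 208.0°; wind correction +2.1° → command heading 210.1°, groundspeed 178.1 kt
Leg 2: desired track 173.7°; wind correction -13.0° → command heading 160.7°, groundspeed 167.9 kt
Leg 3: desired track 102.5°; wind correction -26.5° → command heading 76.0°, groundspeed 99.3 kt
Leg 4: desired track 102.8°; wind correction -26.5° → command heading 76.3°, groundspeed 99.6 kt
Leg 5: desired track 11.6°; wind correction +5.3° → command heading 16.9°, groundspeed 67.6 kt
Leg 6: desired track 120.1°; wind correction -26.8° → command heading 93.3°, groundspeed 116.0 kt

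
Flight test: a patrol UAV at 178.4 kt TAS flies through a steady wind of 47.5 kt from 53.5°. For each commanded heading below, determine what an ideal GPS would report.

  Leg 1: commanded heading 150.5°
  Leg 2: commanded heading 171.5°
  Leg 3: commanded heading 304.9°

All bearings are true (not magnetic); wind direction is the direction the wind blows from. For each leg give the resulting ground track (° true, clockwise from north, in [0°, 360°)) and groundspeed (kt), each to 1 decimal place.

Leg 1: track=164.9°, groundspeed=190.1 kt
Leg 2: track=183.3°, groundspeed=205.0 kt
Leg 3: track=291.8°, groundspeed=198.7 kt

Leg 1: heading 150.5°; drift +14.4° → track 164.9°, groundspeed 190.1 kt
Leg 2: heading 171.5°; drift +11.8° → track 183.3°, groundspeed 205.0 kt
Leg 3: heading 304.9°; drift -13.1° → track 291.8°, groundspeed 198.7 kt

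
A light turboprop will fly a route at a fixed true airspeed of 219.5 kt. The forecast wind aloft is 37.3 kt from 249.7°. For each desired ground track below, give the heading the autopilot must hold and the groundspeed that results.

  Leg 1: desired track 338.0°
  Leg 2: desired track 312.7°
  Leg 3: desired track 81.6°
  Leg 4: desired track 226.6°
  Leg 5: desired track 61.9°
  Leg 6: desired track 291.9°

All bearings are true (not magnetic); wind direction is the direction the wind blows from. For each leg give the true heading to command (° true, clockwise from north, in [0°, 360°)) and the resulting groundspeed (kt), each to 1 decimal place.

Leg 1: heading=328.2°, groundspeed=215.2 kt
Leg 2: heading=304.0°, groundspeed=200.0 kt
Leg 3: heading=83.6°, groundspeed=255.9 kt
Leg 4: heading=230.4°, groundspeed=184.7 kt
Leg 5: heading=60.6°, groundspeed=256.4 kt
Leg 6: heading=285.3°, groundspeed=190.4 kt

Leg 1: desired track 338.0°; wind correction -9.8° → command heading 328.2°, groundspeed 215.2 kt
Leg 2: desired track 312.7°; wind correction -8.7° → command heading 304.0°, groundspeed 200.0 kt
Leg 3: desired track 81.6°; wind correction +2.0° → command heading 83.6°, groundspeed 255.9 kt
Leg 4: desired track 226.6°; wind correction +3.8° → command heading 230.4°, groundspeed 184.7 kt
Leg 5: desired track 61.9°; wind correction -1.3° → command heading 60.6°, groundspeed 256.4 kt
Leg 6: desired track 291.9°; wind correction -6.6° → command heading 285.3°, groundspeed 190.4 kt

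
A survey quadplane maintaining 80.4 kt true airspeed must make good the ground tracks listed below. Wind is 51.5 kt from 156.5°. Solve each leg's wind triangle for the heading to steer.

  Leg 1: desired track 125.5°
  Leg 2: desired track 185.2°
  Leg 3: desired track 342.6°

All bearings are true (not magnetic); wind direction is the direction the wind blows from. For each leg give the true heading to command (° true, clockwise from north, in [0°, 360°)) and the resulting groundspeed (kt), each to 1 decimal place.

Leg 1: desired track 125.5°; wind correction +19.3° → command heading 144.8°, groundspeed 31.8 kt
Leg 2: desired track 185.2°; wind correction -17.9° → command heading 167.3°, groundspeed 31.3 kt
Leg 3: desired track 342.6°; wind correction +3.9° → command heading 346.5°, groundspeed 131.4 kt

Leg 1: heading=144.8°, groundspeed=31.8 kt
Leg 2: heading=167.3°, groundspeed=31.3 kt
Leg 3: heading=346.5°, groundspeed=131.4 kt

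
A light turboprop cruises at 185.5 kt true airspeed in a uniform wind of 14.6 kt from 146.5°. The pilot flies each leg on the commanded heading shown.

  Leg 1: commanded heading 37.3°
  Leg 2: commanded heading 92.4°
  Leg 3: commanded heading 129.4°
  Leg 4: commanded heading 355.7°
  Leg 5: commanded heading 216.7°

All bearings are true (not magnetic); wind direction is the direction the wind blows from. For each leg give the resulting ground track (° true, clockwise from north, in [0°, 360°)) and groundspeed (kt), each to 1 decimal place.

Leg 1: track=33.2°, groundspeed=190.8 kt
Leg 2: track=88.6°, groundspeed=177.3 kt
Leg 3: track=128.0°, groundspeed=171.6 kt
Leg 4: track=353.6°, groundspeed=198.4 kt
Leg 5: track=221.1°, groundspeed=181.1 kt

Leg 1: heading 37.3°; drift -4.1° → track 33.2°, groundspeed 190.8 kt
Leg 2: heading 92.4°; drift -3.8° → track 88.6°, groundspeed 177.3 kt
Leg 3: heading 129.4°; drift -1.4° → track 128.0°, groundspeed 171.6 kt
Leg 4: heading 355.7°; drift -2.1° → track 353.6°, groundspeed 198.4 kt
Leg 5: heading 216.7°; drift +4.4° → track 221.1°, groundspeed 181.1 kt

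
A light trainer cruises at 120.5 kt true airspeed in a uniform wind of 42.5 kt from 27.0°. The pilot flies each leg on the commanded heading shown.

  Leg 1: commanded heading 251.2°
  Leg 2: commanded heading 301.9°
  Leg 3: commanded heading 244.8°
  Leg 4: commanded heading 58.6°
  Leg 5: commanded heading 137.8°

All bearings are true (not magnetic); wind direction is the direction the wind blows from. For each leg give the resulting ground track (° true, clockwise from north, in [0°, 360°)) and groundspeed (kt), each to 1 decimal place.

Leg 1: heading 251.2°; drift -11.1° → track 240.1°, groundspeed 153.8 kt
Leg 2: heading 301.9°; drift -19.9° → track 282.0°, groundspeed 124.3 kt
Leg 3: heading 244.8°; drift -9.6° → track 235.2°, groundspeed 156.3 kt
Leg 4: heading 58.6°; drift +14.8° → track 73.4°, groundspeed 87.2 kt
Leg 5: heading 137.8°; drift +16.3° → track 154.1°, groundspeed 141.3 kt

Leg 1: track=240.1°, groundspeed=153.8 kt
Leg 2: track=282.0°, groundspeed=124.3 kt
Leg 3: track=235.2°, groundspeed=156.3 kt
Leg 4: track=73.4°, groundspeed=87.2 kt
Leg 5: track=154.1°, groundspeed=141.3 kt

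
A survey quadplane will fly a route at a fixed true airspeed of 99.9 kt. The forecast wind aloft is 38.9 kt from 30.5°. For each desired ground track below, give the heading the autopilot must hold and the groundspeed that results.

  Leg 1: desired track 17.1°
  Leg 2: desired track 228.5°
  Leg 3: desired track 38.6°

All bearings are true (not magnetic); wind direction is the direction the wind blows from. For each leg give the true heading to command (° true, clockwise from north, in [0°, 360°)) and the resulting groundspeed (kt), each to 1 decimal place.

Leg 1: heading=22.3°, groundspeed=61.7 kt
Leg 2: heading=235.4°, groundspeed=136.2 kt
Leg 3: heading=35.5°, groundspeed=61.2 kt

Leg 1: desired track 17.1°; wind correction +5.2° → command heading 22.3°, groundspeed 61.7 kt
Leg 2: desired track 228.5°; wind correction +6.9° → command heading 235.4°, groundspeed 136.2 kt
Leg 3: desired track 38.6°; wind correction -3.1° → command heading 35.5°, groundspeed 61.2 kt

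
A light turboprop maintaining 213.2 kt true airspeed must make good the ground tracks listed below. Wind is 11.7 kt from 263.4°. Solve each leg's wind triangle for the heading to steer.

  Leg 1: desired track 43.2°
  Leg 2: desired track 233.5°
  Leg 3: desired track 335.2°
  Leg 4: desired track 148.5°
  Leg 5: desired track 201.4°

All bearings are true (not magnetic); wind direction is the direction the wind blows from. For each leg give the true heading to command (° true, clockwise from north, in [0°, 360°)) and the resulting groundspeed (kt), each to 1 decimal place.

Leg 1: desired track 43.2°; wind correction -2.0° → command heading 41.2°, groundspeed 222.0 kt
Leg 2: desired track 233.5°; wind correction +1.6° → command heading 235.1°, groundspeed 203.0 kt
Leg 3: desired track 335.2°; wind correction -3.0° → command heading 332.2°, groundspeed 209.3 kt
Leg 4: desired track 148.5°; wind correction +2.9° → command heading 151.4°, groundspeed 217.9 kt
Leg 5: desired track 201.4°; wind correction +2.8° → command heading 204.2°, groundspeed 207.5 kt

Leg 1: heading=41.2°, groundspeed=222.0 kt
Leg 2: heading=235.1°, groundspeed=203.0 kt
Leg 3: heading=332.2°, groundspeed=209.3 kt
Leg 4: heading=151.4°, groundspeed=217.9 kt
Leg 5: heading=204.2°, groundspeed=207.5 kt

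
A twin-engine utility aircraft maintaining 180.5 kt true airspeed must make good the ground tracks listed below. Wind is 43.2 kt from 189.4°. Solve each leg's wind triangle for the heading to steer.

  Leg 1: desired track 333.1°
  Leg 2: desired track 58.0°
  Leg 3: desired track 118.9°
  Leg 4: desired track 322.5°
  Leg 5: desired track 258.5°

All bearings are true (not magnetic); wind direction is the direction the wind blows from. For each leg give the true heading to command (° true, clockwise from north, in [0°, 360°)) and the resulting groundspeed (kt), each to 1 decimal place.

Leg 1: desired track 333.1°; wind correction -8.1° → command heading 325.0°, groundspeed 213.5 kt
Leg 2: desired track 58.0°; wind correction +10.3° → command heading 68.3°, groundspeed 206.1 kt
Leg 3: desired track 118.9°; wind correction +13.0° → command heading 131.9°, groundspeed 161.4 kt
Leg 4: desired track 322.5°; wind correction -10.1° → command heading 312.4°, groundspeed 207.2 kt
Leg 5: desired track 258.5°; wind correction -12.9° → command heading 245.6°, groundspeed 160.5 kt

Leg 1: heading=325.0°, groundspeed=213.5 kt
Leg 2: heading=68.3°, groundspeed=206.1 kt
Leg 3: heading=131.9°, groundspeed=161.4 kt
Leg 4: heading=312.4°, groundspeed=207.2 kt
Leg 5: heading=245.6°, groundspeed=160.5 kt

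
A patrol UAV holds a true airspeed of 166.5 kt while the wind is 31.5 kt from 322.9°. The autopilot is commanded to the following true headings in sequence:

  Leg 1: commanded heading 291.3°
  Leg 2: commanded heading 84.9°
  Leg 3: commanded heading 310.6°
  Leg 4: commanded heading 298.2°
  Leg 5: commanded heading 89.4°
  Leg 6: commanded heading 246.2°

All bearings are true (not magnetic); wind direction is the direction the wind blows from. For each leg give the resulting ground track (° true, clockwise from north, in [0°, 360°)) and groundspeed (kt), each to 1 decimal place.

Leg 1: heading 291.3°; drift -6.7° → track 284.6°, groundspeed 140.6 kt
Leg 2: heading 84.9°; drift +8.3° → track 93.2°, groundspeed 185.1 kt
Leg 3: heading 310.6°; drift -2.8° → track 307.8°, groundspeed 135.9 kt
Leg 4: heading 298.2°; drift -5.5° → track 292.7°, groundspeed 138.5 kt
Leg 5: heading 89.4°; drift +7.8° → track 97.2°, groundspeed 187.0 kt
Leg 6: heading 246.2°; drift -10.9° → track 235.3°, groundspeed 162.2 kt

Leg 1: track=284.6°, groundspeed=140.6 kt
Leg 2: track=93.2°, groundspeed=185.1 kt
Leg 3: track=307.8°, groundspeed=135.9 kt
Leg 4: track=292.7°, groundspeed=138.5 kt
Leg 5: track=97.2°, groundspeed=187.0 kt
Leg 6: track=235.3°, groundspeed=162.2 kt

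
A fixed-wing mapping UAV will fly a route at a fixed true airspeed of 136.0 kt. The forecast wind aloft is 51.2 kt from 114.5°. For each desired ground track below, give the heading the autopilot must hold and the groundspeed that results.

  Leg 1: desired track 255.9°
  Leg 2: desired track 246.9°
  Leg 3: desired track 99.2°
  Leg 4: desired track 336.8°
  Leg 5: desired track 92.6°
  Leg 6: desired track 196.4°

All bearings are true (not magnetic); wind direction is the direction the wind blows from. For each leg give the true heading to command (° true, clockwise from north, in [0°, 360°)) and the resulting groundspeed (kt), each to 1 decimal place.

Leg 1: heading=242.3°, groundspeed=172.2 kt
Leg 2: heading=230.8°, groundspeed=165.2 kt
Leg 3: heading=104.9°, groundspeed=85.9 kt
Leg 4: heading=351.5°, groundspeed=169.4 kt
Leg 5: heading=100.7°, groundspeed=87.1 kt
Leg 6: heading=174.5°, groundspeed=119.0 kt

Leg 1: desired track 255.9°; wind correction -13.6° → command heading 242.3°, groundspeed 172.2 kt
Leg 2: desired track 246.9°; wind correction -16.1° → command heading 230.8°, groundspeed 165.2 kt
Leg 3: desired track 99.2°; wind correction +5.7° → command heading 104.9°, groundspeed 85.9 kt
Leg 4: desired track 336.8°; wind correction +14.7° → command heading 351.5°, groundspeed 169.4 kt
Leg 5: desired track 92.6°; wind correction +8.1° → command heading 100.7°, groundspeed 87.1 kt
Leg 6: desired track 196.4°; wind correction -21.9° → command heading 174.5°, groundspeed 119.0 kt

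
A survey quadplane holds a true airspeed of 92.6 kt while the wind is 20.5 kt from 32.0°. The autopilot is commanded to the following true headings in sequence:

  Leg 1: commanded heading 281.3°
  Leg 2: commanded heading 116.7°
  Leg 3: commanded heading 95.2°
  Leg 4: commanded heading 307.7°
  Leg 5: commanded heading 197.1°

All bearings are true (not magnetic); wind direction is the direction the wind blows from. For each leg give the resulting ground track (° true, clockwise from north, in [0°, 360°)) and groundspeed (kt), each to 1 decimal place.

Leg 1: track=270.4°, groundspeed=101.7 kt
Leg 2: track=129.4°, groundspeed=93.0 kt
Leg 3: track=107.6°, groundspeed=85.3 kt
Leg 4: track=295.0°, groundspeed=92.8 kt
Leg 5: track=199.8°, groundspeed=112.5 kt

Leg 1: heading 281.3°; drift -10.9° → track 270.4°, groundspeed 101.7 kt
Leg 2: heading 116.7°; drift +12.7° → track 129.4°, groundspeed 93.0 kt
Leg 3: heading 95.2°; drift +12.4° → track 107.6°, groundspeed 85.3 kt
Leg 4: heading 307.7°; drift -12.7° → track 295.0°, groundspeed 92.8 kt
Leg 5: heading 197.1°; drift +2.7° → track 199.8°, groundspeed 112.5 kt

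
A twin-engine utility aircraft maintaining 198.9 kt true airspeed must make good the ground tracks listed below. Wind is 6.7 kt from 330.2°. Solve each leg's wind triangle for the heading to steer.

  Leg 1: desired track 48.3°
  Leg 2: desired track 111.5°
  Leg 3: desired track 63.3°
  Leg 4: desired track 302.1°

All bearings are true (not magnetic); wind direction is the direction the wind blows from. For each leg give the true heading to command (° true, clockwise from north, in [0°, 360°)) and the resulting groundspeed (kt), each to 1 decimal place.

Leg 1: desired track 48.3°; wind correction -1.9° → command heading 46.4°, groundspeed 197.4 kt
Leg 2: desired track 111.5°; wind correction -1.2° → command heading 110.3°, groundspeed 204.1 kt
Leg 3: desired track 63.3°; wind correction -1.9° → command heading 61.4°, groundspeed 199.1 kt
Leg 4: desired track 302.1°; wind correction +0.9° → command heading 303.0°, groundspeed 193.0 kt

Leg 1: heading=46.4°, groundspeed=197.4 kt
Leg 2: heading=110.3°, groundspeed=204.1 kt
Leg 3: heading=61.4°, groundspeed=199.1 kt
Leg 4: heading=303.0°, groundspeed=193.0 kt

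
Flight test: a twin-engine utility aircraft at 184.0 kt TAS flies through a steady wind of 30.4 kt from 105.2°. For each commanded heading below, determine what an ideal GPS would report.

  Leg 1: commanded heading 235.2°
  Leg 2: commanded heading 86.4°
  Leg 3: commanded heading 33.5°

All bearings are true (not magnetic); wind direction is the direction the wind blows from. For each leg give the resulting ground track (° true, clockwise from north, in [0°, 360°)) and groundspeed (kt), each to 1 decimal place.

Leg 1: heading 235.2°; drift +6.5° → track 241.7°, groundspeed 204.9 kt
Leg 2: heading 86.4°; drift -3.6° → track 82.8°, groundspeed 155.5 kt
Leg 3: heading 33.5°; drift -9.4° → track 24.1°, groundspeed 176.8 kt

Leg 1: track=241.7°, groundspeed=204.9 kt
Leg 2: track=82.8°, groundspeed=155.5 kt
Leg 3: track=24.1°, groundspeed=176.8 kt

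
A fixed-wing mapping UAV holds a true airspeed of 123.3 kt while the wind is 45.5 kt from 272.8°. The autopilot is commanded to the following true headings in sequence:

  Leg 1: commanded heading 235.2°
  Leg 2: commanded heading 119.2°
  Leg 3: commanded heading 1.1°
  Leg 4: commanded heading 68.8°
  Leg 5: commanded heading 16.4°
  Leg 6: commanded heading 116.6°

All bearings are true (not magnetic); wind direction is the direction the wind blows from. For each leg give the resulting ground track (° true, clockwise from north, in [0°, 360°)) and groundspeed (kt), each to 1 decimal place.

Leg 1: heading 235.2°; drift -17.7° → track 217.5°, groundspeed 91.6 kt
Leg 2: heading 119.2°; drift -7.0° → track 112.2°, groundspeed 165.3 kt
Leg 3: heading 1.1°; drift +20.5° → track 21.6°, groundspeed 130.2 kt
Leg 4: heading 68.8°; drift +6.4° → track 75.2°, groundspeed 165.9 kt
Leg 5: heading 16.4°; drift +18.3° → track 34.7°, groundspeed 141.1 kt
Leg 6: heading 116.6°; drift -6.4° → track 110.2°, groundspeed 165.9 kt

Leg 1: track=217.5°, groundspeed=91.6 kt
Leg 2: track=112.2°, groundspeed=165.3 kt
Leg 3: track=21.6°, groundspeed=130.2 kt
Leg 4: track=75.2°, groundspeed=165.9 kt
Leg 5: track=34.7°, groundspeed=141.1 kt
Leg 6: track=110.2°, groundspeed=165.9 kt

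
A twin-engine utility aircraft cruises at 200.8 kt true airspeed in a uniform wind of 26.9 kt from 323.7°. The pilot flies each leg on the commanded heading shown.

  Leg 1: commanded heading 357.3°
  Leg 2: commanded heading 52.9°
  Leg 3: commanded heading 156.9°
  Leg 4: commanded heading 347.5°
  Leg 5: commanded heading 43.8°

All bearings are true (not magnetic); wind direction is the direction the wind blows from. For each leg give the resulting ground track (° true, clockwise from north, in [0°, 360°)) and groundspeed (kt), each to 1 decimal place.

Leg 1: heading 357.3°; drift +4.8° → track 2.1°, groundspeed 179.0 kt
Leg 2: heading 52.9°; drift +7.6° → track 60.5°, groundspeed 202.2 kt
Leg 3: heading 156.9°; drift -1.6° → track 155.3°, groundspeed 227.1 kt
Leg 4: heading 347.5°; drift +3.5° → track 351.0°, groundspeed 176.5 kt
Leg 5: heading 43.8°; drift +7.7° → track 51.5°, groundspeed 198.0 kt

Leg 1: track=2.1°, groundspeed=179.0 kt
Leg 2: track=60.5°, groundspeed=202.2 kt
Leg 3: track=155.3°, groundspeed=227.1 kt
Leg 4: track=351.0°, groundspeed=176.5 kt
Leg 5: track=51.5°, groundspeed=198.0 kt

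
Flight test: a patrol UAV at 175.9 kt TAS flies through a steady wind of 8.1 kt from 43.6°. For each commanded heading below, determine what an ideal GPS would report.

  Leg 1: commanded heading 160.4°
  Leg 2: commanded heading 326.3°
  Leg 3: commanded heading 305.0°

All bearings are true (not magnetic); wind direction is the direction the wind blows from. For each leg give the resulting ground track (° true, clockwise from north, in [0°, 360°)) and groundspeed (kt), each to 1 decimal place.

Leg 1: heading 160.4°; drift +2.3° → track 162.7°, groundspeed 179.7 kt
Leg 2: heading 326.3°; drift -2.6° → track 323.7°, groundspeed 174.3 kt
Leg 3: heading 305.0°; drift -2.6° → track 302.4°, groundspeed 177.3 kt

Leg 1: track=162.7°, groundspeed=179.7 kt
Leg 2: track=323.7°, groundspeed=174.3 kt
Leg 3: track=302.4°, groundspeed=177.3 kt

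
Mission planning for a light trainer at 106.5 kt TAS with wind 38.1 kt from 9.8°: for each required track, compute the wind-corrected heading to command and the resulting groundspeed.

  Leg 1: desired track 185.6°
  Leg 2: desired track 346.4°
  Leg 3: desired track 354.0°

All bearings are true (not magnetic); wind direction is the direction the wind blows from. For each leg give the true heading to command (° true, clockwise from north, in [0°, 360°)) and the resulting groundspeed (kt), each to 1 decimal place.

Leg 1: heading=184.1°, groundspeed=144.5 kt
Leg 2: heading=354.6°, groundspeed=70.5 kt
Leg 3: heading=359.6°, groundspeed=69.3 kt

Leg 1: desired track 185.6°; wind correction -1.5° → command heading 184.1°, groundspeed 144.5 kt
Leg 2: desired track 346.4°; wind correction +8.2° → command heading 354.6°, groundspeed 70.5 kt
Leg 3: desired track 354.0°; wind correction +5.6° → command heading 359.6°, groundspeed 69.3 kt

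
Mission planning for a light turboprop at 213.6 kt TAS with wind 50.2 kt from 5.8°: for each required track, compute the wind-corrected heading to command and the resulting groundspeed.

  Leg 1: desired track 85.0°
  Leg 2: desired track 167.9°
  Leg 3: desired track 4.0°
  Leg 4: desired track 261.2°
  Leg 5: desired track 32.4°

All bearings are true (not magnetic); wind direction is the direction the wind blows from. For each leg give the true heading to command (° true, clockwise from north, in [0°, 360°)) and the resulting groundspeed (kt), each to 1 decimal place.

Leg 1: desired track 85.0°; wind correction -13.3° → command heading 71.7°, groundspeed 198.4 kt
Leg 2: desired track 167.9°; wind correction -4.1° → command heading 163.8°, groundspeed 260.8 kt
Leg 3: desired track 4.0°; wind correction +0.4° → command heading 4.4°, groundspeed 163.4 kt
Leg 4: desired track 261.2°; wind correction +13.1° → command heading 274.3°, groundspeed 220.7 kt
Leg 5: desired track 32.4°; wind correction -6.0° → command heading 26.4°, groundspeed 167.5 kt

Leg 1: heading=71.7°, groundspeed=198.4 kt
Leg 2: heading=163.8°, groundspeed=260.8 kt
Leg 3: heading=4.4°, groundspeed=163.4 kt
Leg 4: heading=274.3°, groundspeed=220.7 kt
Leg 5: heading=26.4°, groundspeed=167.5 kt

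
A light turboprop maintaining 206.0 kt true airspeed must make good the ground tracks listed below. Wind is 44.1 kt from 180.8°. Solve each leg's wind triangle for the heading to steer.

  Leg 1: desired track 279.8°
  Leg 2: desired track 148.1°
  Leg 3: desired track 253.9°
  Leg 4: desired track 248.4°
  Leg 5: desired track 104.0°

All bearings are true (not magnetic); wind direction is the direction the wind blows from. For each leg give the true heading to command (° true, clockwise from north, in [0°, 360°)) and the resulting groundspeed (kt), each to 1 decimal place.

Leg 1: heading=267.6°, groundspeed=208.2 kt
Leg 2: heading=154.7°, groundspeed=167.5 kt
Leg 3: heading=242.1°, groundspeed=188.8 kt
Leg 4: heading=237.0°, groundspeed=185.1 kt
Leg 5: heading=116.0°, groundspeed=191.4 kt

Leg 1: desired track 279.8°; wind correction -12.2° → command heading 267.6°, groundspeed 208.2 kt
Leg 2: desired track 148.1°; wind correction +6.6° → command heading 154.7°, groundspeed 167.5 kt
Leg 3: desired track 253.9°; wind correction -11.8° → command heading 242.1°, groundspeed 188.8 kt
Leg 4: desired track 248.4°; wind correction -11.4° → command heading 237.0°, groundspeed 185.1 kt
Leg 5: desired track 104.0°; wind correction +12.0° → command heading 116.0°, groundspeed 191.4 kt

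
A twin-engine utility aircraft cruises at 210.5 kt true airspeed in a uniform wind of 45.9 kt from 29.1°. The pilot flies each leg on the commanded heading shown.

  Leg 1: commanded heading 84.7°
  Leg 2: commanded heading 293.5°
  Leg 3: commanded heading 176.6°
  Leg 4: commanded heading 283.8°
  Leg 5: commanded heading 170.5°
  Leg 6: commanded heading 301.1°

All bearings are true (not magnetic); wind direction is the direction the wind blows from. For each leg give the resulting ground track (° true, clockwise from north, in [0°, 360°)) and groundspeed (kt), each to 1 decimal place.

Leg 1: track=96.3°, groundspeed=188.4 kt
Leg 2: track=281.5°, groundspeed=219.8 kt
Leg 3: track=182.3°, groundspeed=250.4 kt
Leg 4: track=272.6°, groundspeed=227.0 kt
Leg 5: track=177.1°, groundspeed=248.0 kt
Leg 6: track=288.7°, groundspeed=213.9 kt

Leg 1: heading 84.7°; drift +11.6° → track 96.3°, groundspeed 188.4 kt
Leg 2: heading 293.5°; drift -12.0° → track 281.5°, groundspeed 219.8 kt
Leg 3: heading 176.6°; drift +5.7° → track 182.3°, groundspeed 250.4 kt
Leg 4: heading 283.8°; drift -11.2° → track 272.6°, groundspeed 227.0 kt
Leg 5: heading 170.5°; drift +6.6° → track 177.1°, groundspeed 248.0 kt
Leg 6: heading 301.1°; drift -12.4° → track 288.7°, groundspeed 213.9 kt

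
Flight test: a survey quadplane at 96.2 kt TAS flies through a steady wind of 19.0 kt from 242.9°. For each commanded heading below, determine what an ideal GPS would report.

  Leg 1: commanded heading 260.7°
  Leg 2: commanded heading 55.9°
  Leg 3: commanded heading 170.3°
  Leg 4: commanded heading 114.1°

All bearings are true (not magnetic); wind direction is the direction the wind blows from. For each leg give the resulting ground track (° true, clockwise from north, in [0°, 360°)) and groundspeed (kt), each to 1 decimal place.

Leg 1: heading 260.7°; drift +4.3° → track 265.0°, groundspeed 78.3 kt
Leg 2: heading 55.9°; drift +1.2° → track 57.1°, groundspeed 115.1 kt
Leg 3: heading 170.3°; drift -11.3° → track 159.0°, groundspeed 92.3 kt
Leg 4: heading 114.1°; drift -7.8° → track 106.3°, groundspeed 109.1 kt

Leg 1: track=265.0°, groundspeed=78.3 kt
Leg 2: track=57.1°, groundspeed=115.1 kt
Leg 3: track=159.0°, groundspeed=92.3 kt
Leg 4: track=106.3°, groundspeed=109.1 kt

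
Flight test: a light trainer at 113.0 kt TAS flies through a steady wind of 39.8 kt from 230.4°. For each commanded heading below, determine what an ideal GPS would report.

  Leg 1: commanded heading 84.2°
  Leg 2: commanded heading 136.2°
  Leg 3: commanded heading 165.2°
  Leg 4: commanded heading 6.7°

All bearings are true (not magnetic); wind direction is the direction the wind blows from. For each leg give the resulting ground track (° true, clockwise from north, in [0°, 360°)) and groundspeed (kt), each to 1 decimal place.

Leg 1: heading 84.2°; drift -8.6° → track 75.6°, groundspeed 147.7 kt
Leg 2: heading 136.2°; drift -18.9° → track 117.3°, groundspeed 122.5 kt
Leg 3: heading 165.2°; drift -20.6° → track 144.6°, groundspeed 102.9 kt
Leg 4: heading 6.7°; drift +11.0° → track 17.7°, groundspeed 144.4 kt

Leg 1: track=75.6°, groundspeed=147.7 kt
Leg 2: track=117.3°, groundspeed=122.5 kt
Leg 3: track=144.6°, groundspeed=102.9 kt
Leg 4: track=17.7°, groundspeed=144.4 kt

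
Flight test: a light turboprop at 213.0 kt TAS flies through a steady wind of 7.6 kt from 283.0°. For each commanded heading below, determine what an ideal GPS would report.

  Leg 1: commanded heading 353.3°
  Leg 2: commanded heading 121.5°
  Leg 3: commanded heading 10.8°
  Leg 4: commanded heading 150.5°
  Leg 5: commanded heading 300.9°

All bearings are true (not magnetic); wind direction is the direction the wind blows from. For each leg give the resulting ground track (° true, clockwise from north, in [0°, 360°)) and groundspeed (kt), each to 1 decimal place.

Leg 1: track=355.2°, groundspeed=210.6 kt
Leg 2: track=120.9°, groundspeed=220.2 kt
Leg 3: track=12.8°, groundspeed=212.8 kt
Leg 4: track=149.0°, groundspeed=218.2 kt
Leg 5: track=301.6°, groundspeed=205.8 kt

Leg 1: heading 353.3°; drift +1.9° → track 355.2°, groundspeed 210.6 kt
Leg 2: heading 121.5°; drift -0.6° → track 120.9°, groundspeed 220.2 kt
Leg 3: heading 10.8°; drift +2.0° → track 12.8°, groundspeed 212.8 kt
Leg 4: heading 150.5°; drift -1.5° → track 149.0°, groundspeed 218.2 kt
Leg 5: heading 300.9°; drift +0.7° → track 301.6°, groundspeed 205.8 kt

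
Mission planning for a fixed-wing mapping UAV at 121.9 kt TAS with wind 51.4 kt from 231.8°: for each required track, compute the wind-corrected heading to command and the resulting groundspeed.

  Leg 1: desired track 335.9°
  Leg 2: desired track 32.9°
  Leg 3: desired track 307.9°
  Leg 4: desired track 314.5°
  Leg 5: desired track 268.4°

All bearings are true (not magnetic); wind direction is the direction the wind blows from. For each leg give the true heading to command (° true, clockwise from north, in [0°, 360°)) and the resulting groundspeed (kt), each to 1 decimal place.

Leg 1: heading=311.8°, groundspeed=123.8 kt
Leg 2: heading=25.0°, groundspeed=169.4 kt
Leg 3: heading=283.7°, groundspeed=98.9 kt
Leg 4: heading=289.8°, groundspeed=104.2 kt
Leg 5: heading=253.8°, groundspeed=76.7 kt

Leg 1: desired track 335.9°; wind correction -24.1° → command heading 311.8°, groundspeed 123.8 kt
Leg 2: desired track 32.9°; wind correction -7.9° → command heading 25.0°, groundspeed 169.4 kt
Leg 3: desired track 307.9°; wind correction -24.2° → command heading 283.7°, groundspeed 98.9 kt
Leg 4: desired track 314.5°; wind correction -24.7° → command heading 289.8°, groundspeed 104.2 kt
Leg 5: desired track 268.4°; wind correction -14.6° → command heading 253.8°, groundspeed 76.7 kt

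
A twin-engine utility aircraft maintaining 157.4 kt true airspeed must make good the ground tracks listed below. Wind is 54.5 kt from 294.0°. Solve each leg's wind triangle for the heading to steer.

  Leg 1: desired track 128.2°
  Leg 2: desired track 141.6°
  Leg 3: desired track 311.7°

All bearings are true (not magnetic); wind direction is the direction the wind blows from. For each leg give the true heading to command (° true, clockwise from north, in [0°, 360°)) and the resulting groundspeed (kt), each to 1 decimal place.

Leg 1: desired track 128.2°; wind correction +4.9° → command heading 133.1°, groundspeed 209.7 kt
Leg 2: desired track 141.6°; wind correction +9.2° → command heading 150.8°, groundspeed 203.7 kt
Leg 3: desired track 311.7°; wind correction -6.0° → command heading 305.7°, groundspeed 104.6 kt

Leg 1: heading=133.1°, groundspeed=209.7 kt
Leg 2: heading=150.8°, groundspeed=203.7 kt
Leg 3: heading=305.7°, groundspeed=104.6 kt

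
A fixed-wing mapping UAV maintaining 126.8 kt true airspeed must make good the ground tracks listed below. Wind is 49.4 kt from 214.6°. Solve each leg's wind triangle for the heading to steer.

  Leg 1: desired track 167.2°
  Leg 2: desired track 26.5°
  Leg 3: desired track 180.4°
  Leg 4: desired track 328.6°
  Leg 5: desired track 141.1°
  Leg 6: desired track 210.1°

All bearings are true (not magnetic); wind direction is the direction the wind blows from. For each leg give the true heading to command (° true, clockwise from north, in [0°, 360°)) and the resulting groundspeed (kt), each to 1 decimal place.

Leg 1: desired track 167.2°; wind correction +16.7° → command heading 183.9°, groundspeed 88.0 kt
Leg 2: desired track 26.5°; wind correction -3.1° → command heading 23.4°, groundspeed 175.5 kt
Leg 3: desired track 180.4°; wind correction +12.6° → command heading 193.0°, groundspeed 82.9 kt
Leg 4: desired track 328.6°; wind correction -20.8° → command heading 307.8°, groundspeed 138.6 kt
Leg 5: desired track 141.1°; wind correction +21.9° → command heading 163.0°, groundspeed 103.6 kt
Leg 6: desired track 210.1°; wind correction +1.8° → command heading 211.9°, groundspeed 77.5 kt

Leg 1: heading=183.9°, groundspeed=88.0 kt
Leg 2: heading=23.4°, groundspeed=175.5 kt
Leg 3: heading=193.0°, groundspeed=82.9 kt
Leg 4: heading=307.8°, groundspeed=138.6 kt
Leg 5: heading=163.0°, groundspeed=103.6 kt
Leg 6: heading=211.9°, groundspeed=77.5 kt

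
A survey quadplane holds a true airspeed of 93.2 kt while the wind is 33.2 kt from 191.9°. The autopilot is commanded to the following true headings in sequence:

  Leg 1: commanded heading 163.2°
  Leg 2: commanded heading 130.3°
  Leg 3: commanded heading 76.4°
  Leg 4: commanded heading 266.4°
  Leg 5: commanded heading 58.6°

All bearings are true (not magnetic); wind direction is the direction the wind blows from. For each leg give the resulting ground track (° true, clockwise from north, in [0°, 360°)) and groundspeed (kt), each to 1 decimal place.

Leg 1: track=149.2°, groundspeed=66.0 kt
Leg 2: track=109.6°, groundspeed=82.7 kt
Leg 3: track=60.8°, groundspeed=111.6 kt
Leg 4: track=287.2°, groundspeed=90.2 kt
Leg 5: track=46.8°, groundspeed=118.5 kt

Leg 1: heading 163.2°; drift -14.0° → track 149.2°, groundspeed 66.0 kt
Leg 2: heading 130.3°; drift -20.7° → track 109.6°, groundspeed 82.7 kt
Leg 3: heading 76.4°; drift -15.6° → track 60.8°, groundspeed 111.6 kt
Leg 4: heading 266.4°; drift +20.8° → track 287.2°, groundspeed 90.2 kt
Leg 5: heading 58.6°; drift -11.8° → track 46.8°, groundspeed 118.5 kt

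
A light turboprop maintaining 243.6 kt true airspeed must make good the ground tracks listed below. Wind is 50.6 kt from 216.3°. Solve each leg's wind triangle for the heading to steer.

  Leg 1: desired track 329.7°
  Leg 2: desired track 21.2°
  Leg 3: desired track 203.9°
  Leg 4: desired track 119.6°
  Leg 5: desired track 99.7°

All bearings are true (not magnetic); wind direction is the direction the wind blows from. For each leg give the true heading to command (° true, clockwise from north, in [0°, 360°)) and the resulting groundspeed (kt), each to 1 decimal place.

Leg 1: heading=318.7°, groundspeed=259.2 kt
Leg 2: heading=18.1°, groundspeed=292.1 kt
Leg 3: heading=206.5°, groundspeed=193.9 kt
Leg 4: heading=131.5°, groundspeed=244.3 kt
Leg 5: heading=110.4°, groundspeed=262.0 kt

Leg 1: desired track 329.7°; wind correction -11.0° → command heading 318.7°, groundspeed 259.2 kt
Leg 2: desired track 21.2°; wind correction -3.1° → command heading 18.1°, groundspeed 292.1 kt
Leg 3: desired track 203.9°; wind correction +2.6° → command heading 206.5°, groundspeed 193.9 kt
Leg 4: desired track 119.6°; wind correction +11.9° → command heading 131.5°, groundspeed 244.3 kt
Leg 5: desired track 99.7°; wind correction +10.7° → command heading 110.4°, groundspeed 262.0 kt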